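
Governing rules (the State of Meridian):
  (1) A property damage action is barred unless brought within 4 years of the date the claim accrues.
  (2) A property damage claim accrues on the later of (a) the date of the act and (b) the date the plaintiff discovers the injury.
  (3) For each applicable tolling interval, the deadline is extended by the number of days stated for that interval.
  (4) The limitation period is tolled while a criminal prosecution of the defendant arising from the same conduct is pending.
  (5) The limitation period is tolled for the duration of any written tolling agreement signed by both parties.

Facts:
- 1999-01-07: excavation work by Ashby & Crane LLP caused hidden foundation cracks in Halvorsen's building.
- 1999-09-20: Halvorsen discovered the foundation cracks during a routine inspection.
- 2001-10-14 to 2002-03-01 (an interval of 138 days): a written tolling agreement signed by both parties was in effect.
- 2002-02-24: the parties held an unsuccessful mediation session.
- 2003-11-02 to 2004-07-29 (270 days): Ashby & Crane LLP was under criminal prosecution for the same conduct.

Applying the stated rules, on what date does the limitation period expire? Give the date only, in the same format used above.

Because discovery on 1999-09-20 post-dates the 1999-01-07 act, accrual under the later-of rule falls on 1999-09-20.
4 years from 1999-09-20 is 2003-09-20.
The written tolling agreement from 2001-10-14 to 2002-03-01 tolled the period for 138 days, extending the deadline to 2004-02-05.
The pending criminal prosecution from 2003-11-02 to 2004-07-29 tolled the period for 270 days, extending the deadline to 2004-11-01.
The other events in the timeline have no effect on the limitation period under the stated rules.

2004-11-01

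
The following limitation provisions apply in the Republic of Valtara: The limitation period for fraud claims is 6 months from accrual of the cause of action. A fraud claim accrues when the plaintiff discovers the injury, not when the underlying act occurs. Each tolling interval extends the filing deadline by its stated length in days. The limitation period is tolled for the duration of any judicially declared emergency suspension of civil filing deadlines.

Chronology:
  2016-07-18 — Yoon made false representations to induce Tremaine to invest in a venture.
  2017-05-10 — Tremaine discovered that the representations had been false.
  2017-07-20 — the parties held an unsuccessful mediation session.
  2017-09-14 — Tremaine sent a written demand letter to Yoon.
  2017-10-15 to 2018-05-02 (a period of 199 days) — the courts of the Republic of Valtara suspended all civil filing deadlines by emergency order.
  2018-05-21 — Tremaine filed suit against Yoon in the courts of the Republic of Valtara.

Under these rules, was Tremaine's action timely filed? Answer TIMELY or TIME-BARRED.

The claim did not accrue until Tremaine discovered the injury on 2017-05-10; the 2016-07-18 act date does not start the clock under the stated rule.
Adding the 6 months base period to 2017-05-10 gives a deadline of 2017-11-10, before any tolling.
Because the emergency suspension of filing deadlines ran from 2017-10-15 to 2018-05-02, the deadline is extended by 199 days to 2018-05-28.
None of the other events listed affects the running of the period under the stated rules.
Tremaine filed on 2018-05-21, before the 2018-05-28 deadline, so the action is timely.

TIMELY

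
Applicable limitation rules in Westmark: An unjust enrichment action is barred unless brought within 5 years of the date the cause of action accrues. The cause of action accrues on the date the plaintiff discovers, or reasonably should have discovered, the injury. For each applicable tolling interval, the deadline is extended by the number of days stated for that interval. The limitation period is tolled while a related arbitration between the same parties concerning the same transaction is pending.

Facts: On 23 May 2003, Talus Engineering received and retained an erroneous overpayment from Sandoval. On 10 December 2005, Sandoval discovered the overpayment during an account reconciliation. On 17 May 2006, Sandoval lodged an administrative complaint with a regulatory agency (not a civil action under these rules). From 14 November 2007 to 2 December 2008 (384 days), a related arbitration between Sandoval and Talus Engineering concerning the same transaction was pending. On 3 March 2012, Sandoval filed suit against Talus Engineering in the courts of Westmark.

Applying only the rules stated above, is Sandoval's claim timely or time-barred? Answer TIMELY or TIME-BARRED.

The claim did not accrue until Sandoval discovered the injury on 10 December 2005; the 23 May 2003 act date does not start the clock under the stated rule.
Adding the 5 years base period to 10 December 2005 gives a deadline of 10 December 2010, before any tolling.
The period was tolled for 384 days by the pending related arbitration (14 November 2007 to 2 December 2008), pushing the deadline to 29 December 2011.
None of the other events listed affects the running of the period under the stated rules.
Sandoval filed on 3 March 2012, after the 29 December 2011 deadline, so the action is time-barred.

TIME-BARRED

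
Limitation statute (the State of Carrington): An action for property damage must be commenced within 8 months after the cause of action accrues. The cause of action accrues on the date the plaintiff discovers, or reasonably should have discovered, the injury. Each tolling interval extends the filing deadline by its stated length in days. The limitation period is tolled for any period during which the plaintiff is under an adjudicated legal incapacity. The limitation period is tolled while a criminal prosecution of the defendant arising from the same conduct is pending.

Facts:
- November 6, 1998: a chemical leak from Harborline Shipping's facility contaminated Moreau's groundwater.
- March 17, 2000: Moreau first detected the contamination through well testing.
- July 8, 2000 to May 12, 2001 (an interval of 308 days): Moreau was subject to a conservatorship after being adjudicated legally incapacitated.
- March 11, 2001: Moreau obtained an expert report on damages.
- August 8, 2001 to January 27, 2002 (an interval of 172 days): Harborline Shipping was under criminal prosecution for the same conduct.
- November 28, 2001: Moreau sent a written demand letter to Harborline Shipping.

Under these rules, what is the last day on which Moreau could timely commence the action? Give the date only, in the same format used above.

Accrual is tied to discovery, so the period began on March 17, 2000 rather than on November 6, 1998 when the act occurred.
8 months from March 17, 2000 is November 17, 2000.
The period was tolled for 308 days by the plaintiff's legal incapacity (July 8, 2000 to May 12, 2001), pushing the deadline to September 21, 2001.
Because the pending criminal prosecution ran from August 8, 2001 to January 27, 2002, the deadline is extended by 172 days to March 12, 2002.
None of the other events listed affects the running of the period under the stated rules.

March 12, 2002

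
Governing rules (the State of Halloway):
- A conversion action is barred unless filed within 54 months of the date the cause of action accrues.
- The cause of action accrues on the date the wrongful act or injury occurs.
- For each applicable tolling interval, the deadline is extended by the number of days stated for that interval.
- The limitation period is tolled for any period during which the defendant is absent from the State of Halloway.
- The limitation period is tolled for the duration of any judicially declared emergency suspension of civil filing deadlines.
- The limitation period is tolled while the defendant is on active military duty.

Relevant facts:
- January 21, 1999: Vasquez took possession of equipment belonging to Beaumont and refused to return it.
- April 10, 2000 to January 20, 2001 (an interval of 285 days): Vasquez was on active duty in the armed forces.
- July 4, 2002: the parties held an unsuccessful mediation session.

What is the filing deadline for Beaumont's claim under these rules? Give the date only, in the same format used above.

The limitation period began to run on January 21, 1999.
54 months from January 21, 1999 is July 21, 2003.
Because the defendant's active military service ran from April 10, 2000 to January 20, 2001, the deadline is extended by 285 days to May 1, 2004.
None of the other events listed affects the running of the period under the stated rules.

May 1, 2004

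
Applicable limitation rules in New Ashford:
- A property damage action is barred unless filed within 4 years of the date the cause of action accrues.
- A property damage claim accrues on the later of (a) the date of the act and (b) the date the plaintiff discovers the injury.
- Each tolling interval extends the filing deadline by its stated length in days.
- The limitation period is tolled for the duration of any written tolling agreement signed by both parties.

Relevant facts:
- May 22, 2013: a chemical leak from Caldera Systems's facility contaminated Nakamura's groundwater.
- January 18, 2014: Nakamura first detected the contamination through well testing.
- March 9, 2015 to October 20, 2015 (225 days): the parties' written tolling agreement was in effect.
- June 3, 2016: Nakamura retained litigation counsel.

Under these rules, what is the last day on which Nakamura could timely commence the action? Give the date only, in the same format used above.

The claim accrued on January 18, 2014 — the later of the May 22, 2013 act and the January 18, 2014 discovery.
The untolled deadline — 4 years after January 18, 2014 — is January 18, 2018.
Because the written tolling agreement ran from March 9, 2015 to October 20, 2015, the deadline is extended by 225 days to August 31, 2018.
None of the other events listed affects the running of the period under the stated rules.

August 31, 2018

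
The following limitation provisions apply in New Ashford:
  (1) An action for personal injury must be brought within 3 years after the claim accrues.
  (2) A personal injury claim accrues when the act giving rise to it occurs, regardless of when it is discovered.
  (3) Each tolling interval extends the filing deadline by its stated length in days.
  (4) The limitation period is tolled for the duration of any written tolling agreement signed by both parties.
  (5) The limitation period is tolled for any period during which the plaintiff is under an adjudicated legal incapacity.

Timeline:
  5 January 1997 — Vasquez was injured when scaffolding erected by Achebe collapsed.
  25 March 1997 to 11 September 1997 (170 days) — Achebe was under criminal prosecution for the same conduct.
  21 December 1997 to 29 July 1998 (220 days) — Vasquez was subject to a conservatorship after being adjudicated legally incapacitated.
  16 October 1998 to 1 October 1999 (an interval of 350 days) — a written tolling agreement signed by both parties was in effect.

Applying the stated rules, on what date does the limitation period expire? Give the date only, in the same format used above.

28 July 2001

The limitation period began to run on 5 January 1997.
3 years from 5 January 1997 is 5 January 2000.
The plaintiff's legal incapacity from 21 December 1997 to 29 July 1998 tolled the period for 220 days, extending the deadline to 12 August 2000.
The period was tolled for 350 days by the written tolling agreement (16 October 1998 to 1 October 1999), pushing the deadline to 28 July 2001.
The pending criminal prosecution from 25 March 1997 to 11 September 1997 does not toll the period, because no stated rule makes a criminal prosecution a tolling event.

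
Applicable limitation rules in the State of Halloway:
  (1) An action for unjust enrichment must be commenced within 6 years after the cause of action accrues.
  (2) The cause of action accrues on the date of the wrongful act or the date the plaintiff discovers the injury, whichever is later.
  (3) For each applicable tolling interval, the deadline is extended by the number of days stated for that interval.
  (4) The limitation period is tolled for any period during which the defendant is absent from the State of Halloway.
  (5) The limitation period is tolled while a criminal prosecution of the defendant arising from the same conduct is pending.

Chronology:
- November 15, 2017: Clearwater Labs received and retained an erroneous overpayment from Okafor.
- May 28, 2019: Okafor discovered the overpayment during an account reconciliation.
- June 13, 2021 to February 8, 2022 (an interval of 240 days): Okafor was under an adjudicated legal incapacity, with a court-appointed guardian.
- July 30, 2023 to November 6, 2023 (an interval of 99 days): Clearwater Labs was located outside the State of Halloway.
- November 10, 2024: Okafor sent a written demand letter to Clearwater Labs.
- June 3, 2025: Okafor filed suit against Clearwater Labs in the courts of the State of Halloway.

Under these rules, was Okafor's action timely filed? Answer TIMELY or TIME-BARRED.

TIMELY

Because discovery on May 28, 2019 post-dates the November 15, 2017 act, accrual under the later-of rule falls on May 28, 2019.
Adding the 6 years base period to May 28, 2019 gives a deadline of May 28, 2025, before any tolling.
The period was tolled for 99 days by the defendant's absence from the jurisdiction (July 30, 2023 to November 6, 2023), pushing the deadline to September 4, 2025.
No stated provision tolls the period for the plaintiff's incapacity, so the interval from June 13, 2021 to February 8, 2022 has no effect on the deadline.
Nothing else in the chronology tolls or restarts the period.
Okafor filed on June 3, 2025, before the September 4, 2025 deadline, so the action is timely.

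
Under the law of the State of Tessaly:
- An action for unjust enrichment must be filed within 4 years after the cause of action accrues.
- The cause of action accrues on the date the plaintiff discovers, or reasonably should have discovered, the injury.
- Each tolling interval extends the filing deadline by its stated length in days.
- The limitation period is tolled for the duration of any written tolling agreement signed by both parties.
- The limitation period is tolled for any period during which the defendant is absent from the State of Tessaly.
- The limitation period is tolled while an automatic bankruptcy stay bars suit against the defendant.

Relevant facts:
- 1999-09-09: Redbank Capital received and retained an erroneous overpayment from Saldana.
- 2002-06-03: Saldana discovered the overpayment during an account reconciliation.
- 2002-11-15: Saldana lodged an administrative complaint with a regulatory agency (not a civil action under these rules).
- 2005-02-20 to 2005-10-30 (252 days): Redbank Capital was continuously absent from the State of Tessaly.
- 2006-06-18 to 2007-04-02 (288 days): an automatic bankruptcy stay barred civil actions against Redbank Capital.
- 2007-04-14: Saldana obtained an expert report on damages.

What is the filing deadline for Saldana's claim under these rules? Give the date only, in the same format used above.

2007-11-25

Under the discovery rule, the claim accrued on 2002-06-03, when Saldana discovered the injury — not on the 1999-09-09 date of the underlying act.
Adding the 4 years base period to 2002-06-03 gives a deadline of 2006-06-03, before any tolling.
The defendant's absence from the jurisdiction from 2005-02-20 to 2005-10-30 tolled the period for 252 days, extending the deadline to 2007-02-10.
The period was tolled for 288 days by the automatic bankruptcy stay (2006-06-18 to 2007-04-02), pushing the deadline to 2007-11-25.
Nothing else in the chronology tolls or restarts the period.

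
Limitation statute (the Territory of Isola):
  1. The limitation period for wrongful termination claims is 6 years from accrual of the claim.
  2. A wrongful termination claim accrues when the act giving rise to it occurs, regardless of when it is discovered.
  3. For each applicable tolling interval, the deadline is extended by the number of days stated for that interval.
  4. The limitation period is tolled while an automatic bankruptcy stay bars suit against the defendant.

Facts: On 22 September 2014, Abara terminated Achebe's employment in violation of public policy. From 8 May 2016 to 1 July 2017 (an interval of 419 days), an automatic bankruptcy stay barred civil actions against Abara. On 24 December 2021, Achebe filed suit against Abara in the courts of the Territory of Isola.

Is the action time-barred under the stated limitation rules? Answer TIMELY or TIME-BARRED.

The claim accrued on 22 September 2014, the date of the act.
6 years from 22 September 2014 is 22 September 2020.
Because the automatic bankruptcy stay ran from 8 May 2016 to 1 July 2017, the deadline is extended by 419 days to 15 November 2021.
The 24 December 2021 filing falls after the 15 November 2021 deadline; the claim is time-barred.

TIME-BARRED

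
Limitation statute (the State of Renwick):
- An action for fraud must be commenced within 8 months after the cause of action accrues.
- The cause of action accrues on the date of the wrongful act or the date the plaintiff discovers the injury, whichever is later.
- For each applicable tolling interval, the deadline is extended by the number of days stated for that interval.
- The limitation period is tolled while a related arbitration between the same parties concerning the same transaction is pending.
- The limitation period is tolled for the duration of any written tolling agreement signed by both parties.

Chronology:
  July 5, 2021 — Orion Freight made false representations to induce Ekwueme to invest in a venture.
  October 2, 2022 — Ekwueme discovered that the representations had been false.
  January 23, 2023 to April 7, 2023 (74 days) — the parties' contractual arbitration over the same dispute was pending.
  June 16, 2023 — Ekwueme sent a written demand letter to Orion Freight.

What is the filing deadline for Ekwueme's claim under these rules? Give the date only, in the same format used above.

Taking the later of the act (July 5, 2021) and discovery (October 2, 2022), the claim accrued on October 2, 2022.
8 months from October 2, 2022 is June 2, 2023.
The pending related arbitration from January 23, 2023 to April 7, 2023 tolled the period for 74 days, extending the deadline to August 15, 2023.
Nothing else in the chronology tolls or restarts the period.

August 15, 2023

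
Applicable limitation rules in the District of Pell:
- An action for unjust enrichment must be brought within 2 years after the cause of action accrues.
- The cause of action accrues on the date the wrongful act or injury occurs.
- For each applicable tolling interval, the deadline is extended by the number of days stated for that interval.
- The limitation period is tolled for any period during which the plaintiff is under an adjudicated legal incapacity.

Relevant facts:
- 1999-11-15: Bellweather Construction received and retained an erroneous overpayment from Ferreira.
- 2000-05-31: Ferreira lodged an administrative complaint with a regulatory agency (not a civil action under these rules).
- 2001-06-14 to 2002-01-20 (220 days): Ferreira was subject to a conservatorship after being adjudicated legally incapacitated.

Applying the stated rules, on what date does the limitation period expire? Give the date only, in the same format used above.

The claim accrued on 1999-11-15, when the wrongful act occurred.
The untolled deadline — 2 years after 1999-11-15 — is 2001-11-15.
The period was tolled for 220 days by the plaintiff's legal incapacity (2001-06-14 to 2002-01-20), pushing the deadline to 2002-06-23.
Nothing else in the chronology tolls or restarts the period.

2002-06-23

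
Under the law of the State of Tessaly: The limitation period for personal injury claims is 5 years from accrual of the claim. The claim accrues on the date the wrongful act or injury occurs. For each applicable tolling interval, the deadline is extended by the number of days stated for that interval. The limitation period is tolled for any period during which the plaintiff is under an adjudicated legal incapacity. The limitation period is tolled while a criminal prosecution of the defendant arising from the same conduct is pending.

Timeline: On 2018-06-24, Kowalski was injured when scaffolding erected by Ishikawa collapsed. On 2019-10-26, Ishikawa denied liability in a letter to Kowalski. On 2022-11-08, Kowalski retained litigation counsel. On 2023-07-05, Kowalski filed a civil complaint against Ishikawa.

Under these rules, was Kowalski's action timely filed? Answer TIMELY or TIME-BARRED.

TIME-BARRED

The claim accrued on 2018-06-24, when the wrongful act occurred.
Adding the 5 years base period to 2018-06-24 gives a deadline of 2023-06-24, before any tolling.
Nothing else in the chronology tolls or restarts the period.
The 2023-07-05 filing falls after the 2023-06-24 deadline; the claim is time-barred.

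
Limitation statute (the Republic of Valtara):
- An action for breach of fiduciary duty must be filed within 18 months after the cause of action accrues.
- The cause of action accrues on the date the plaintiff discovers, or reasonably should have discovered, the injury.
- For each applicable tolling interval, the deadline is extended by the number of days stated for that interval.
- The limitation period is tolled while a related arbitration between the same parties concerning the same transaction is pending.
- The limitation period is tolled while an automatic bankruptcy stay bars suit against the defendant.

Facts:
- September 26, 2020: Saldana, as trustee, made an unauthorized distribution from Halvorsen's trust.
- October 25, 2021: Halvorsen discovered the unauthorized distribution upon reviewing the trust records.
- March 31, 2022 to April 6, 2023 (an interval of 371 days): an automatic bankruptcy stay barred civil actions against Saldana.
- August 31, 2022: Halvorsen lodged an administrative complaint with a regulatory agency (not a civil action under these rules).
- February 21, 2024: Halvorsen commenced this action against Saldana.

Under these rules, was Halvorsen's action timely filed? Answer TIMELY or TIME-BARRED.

TIMELY

Under the discovery rule, the claim accrued on October 25, 2021, when Halvorsen discovered the injury — not on the September 26, 2020 date of the underlying act.
Adding the 18 months base period to October 25, 2021 gives a deadline of April 25, 2023, before any tolling.
The period was tolled for 371 days by the automatic bankruptcy stay (March 31, 2022 to April 6, 2023), pushing the deadline to April 30, 2024.
The other events in the timeline have no effect on the limitation period under the stated rules.
The February 21, 2024 filing precedes the April 30, 2024 deadline; the claim is timely.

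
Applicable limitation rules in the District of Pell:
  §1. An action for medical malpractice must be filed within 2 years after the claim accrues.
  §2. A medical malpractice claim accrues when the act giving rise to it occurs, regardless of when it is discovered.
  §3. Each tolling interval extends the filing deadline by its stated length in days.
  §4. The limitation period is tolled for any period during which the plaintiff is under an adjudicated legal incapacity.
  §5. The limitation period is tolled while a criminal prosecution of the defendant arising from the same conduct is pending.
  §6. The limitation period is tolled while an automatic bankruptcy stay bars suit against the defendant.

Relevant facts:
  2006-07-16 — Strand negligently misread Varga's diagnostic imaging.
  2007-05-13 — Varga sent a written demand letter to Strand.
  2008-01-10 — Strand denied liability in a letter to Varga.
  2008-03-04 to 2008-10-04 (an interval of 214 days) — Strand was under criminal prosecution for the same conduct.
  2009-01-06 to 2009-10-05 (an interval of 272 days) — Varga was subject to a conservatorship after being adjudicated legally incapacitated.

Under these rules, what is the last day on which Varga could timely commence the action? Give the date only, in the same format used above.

2009-11-14

The claim accrued on 2006-07-16, when the wrongful act occurred.
2 years from 2006-07-16 is 2008-07-16.
The pending criminal prosecution from 2008-03-04 to 2008-10-04 tolled the period for 214 days, extending the deadline to 2009-02-15.
Because the plaintiff's legal incapacity ran from 2009-01-06 to 2009-10-05, the deadline is extended by 272 days to 2009-11-14.
The other events in the timeline have no effect on the limitation period under the stated rules.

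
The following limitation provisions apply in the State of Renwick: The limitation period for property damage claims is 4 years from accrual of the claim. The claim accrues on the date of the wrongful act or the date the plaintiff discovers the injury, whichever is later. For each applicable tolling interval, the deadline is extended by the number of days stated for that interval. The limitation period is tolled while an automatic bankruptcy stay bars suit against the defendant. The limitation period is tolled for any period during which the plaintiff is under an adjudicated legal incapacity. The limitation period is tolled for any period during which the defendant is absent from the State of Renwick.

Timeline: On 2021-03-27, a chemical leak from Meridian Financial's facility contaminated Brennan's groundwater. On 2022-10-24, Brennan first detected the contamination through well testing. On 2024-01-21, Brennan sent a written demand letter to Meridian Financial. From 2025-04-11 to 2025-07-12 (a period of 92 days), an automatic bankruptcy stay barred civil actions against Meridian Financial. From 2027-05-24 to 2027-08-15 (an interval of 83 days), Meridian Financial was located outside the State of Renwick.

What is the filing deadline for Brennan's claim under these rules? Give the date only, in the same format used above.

Because discovery on 2022-10-24 post-dates the 2021-03-27 act, accrual under the later-of rule falls on 2022-10-24.
Adding the 4 years base period to 2022-10-24 gives a deadline of 2026-10-24, before any tolling.
The automatic bankruptcy stay from 2025-04-11 to 2025-07-12 tolled the period for 92 days, extending the deadline to 2027-01-24.
The defendant's absence from the jurisdiction from 2027-05-24 to 2027-08-15 began after the period had already run on 2027-01-24, so it has no tolling effect.
Nothing else in the chronology tolls or restarts the period.

2027-01-24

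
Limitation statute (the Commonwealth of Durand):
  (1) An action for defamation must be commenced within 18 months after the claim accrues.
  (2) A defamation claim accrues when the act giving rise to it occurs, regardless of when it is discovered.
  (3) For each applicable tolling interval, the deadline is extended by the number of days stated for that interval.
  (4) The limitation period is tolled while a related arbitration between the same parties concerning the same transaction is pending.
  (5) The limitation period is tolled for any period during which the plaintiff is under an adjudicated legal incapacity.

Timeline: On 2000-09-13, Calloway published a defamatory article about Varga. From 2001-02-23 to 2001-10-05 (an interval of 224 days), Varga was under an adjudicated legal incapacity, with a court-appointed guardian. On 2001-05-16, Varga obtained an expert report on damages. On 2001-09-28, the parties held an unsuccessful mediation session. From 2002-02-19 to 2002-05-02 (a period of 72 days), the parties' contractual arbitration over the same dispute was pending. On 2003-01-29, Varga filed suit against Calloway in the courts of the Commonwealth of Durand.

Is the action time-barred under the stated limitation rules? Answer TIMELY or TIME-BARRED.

TIME-BARRED

The claim accrued on 2000-09-13, the date of the act.
18 months from 2000-09-13 is 2002-03-13.
The period was tolled for 224 days by the plaintiff's legal incapacity (2001-02-23 to 2001-10-05), pushing the deadline to 2002-10-23.
Because the pending related arbitration ran from 2002-02-19 to 2002-05-02, the deadline is extended by 72 days to 2003-01-03.
Nothing else in the chronology tolls or restarts the period.
Filing on 2003-01-29 missed the 2003-01-03 deadline — the action is time-barred.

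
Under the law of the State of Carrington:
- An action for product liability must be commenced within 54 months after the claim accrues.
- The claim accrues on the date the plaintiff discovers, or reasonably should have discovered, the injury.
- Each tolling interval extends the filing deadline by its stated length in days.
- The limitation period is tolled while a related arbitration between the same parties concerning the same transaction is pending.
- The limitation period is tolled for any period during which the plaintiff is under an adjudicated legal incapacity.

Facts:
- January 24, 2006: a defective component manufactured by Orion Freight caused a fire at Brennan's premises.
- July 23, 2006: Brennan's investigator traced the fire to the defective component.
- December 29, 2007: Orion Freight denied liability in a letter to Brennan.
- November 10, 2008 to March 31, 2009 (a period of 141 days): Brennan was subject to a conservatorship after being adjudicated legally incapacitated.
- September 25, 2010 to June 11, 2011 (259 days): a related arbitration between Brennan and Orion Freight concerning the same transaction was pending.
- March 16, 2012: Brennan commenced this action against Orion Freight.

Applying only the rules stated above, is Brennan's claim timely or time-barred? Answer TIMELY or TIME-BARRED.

The claim did not accrue until Brennan discovered the injury on July 23, 2006; the January 24, 2006 act date does not start the clock under the stated rule.
The untolled deadline — 54 months after July 23, 2006 — is January 23, 2011.
Because the plaintiff's legal incapacity ran from November 10, 2008 to March 31, 2009, the deadline is extended by 141 days to June 13, 2011.
Because the pending related arbitration ran from September 25, 2010 to June 11, 2011, the deadline is extended by 259 days to February 27, 2012.
The other events in the timeline have no effect on the limitation period under the stated rules.
The March 16, 2012 filing falls after the February 27, 2012 deadline; the claim is time-barred.

TIME-BARRED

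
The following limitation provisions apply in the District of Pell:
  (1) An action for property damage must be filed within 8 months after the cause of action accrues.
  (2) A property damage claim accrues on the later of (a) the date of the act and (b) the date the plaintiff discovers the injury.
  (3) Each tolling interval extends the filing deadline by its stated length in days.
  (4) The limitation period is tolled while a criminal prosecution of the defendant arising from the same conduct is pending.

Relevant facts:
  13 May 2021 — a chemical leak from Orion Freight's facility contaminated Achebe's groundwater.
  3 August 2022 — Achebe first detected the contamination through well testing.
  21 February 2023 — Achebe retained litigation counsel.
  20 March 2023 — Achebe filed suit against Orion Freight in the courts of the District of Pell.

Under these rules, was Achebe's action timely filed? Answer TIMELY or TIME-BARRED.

TIMELY

Taking the later of the act (13 May 2021) and discovery (3 August 2022), the claim accrued on 3 August 2022.
The untolled deadline — 8 months after 3 August 2022 — is 3 April 2023.
The other events in the timeline have no effect on the limitation period under the stated rules.
The 20 March 2023 filing precedes the 3 April 2023 deadline; the claim is timely.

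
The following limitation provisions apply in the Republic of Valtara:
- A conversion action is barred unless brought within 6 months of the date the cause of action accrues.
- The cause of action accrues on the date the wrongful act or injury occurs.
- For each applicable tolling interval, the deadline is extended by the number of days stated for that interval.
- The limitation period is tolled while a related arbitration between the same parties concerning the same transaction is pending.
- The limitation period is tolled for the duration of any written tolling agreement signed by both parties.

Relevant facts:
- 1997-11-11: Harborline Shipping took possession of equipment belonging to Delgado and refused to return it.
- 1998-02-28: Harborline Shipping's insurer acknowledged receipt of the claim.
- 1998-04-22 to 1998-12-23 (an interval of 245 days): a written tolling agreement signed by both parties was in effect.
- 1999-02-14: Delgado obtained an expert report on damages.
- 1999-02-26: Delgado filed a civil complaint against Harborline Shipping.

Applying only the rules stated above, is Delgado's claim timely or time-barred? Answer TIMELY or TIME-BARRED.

TIME-BARRED

The claim accrued on 1997-11-11, when the wrongful act occurred.
Adding the 6 months base period to 1997-11-11 gives a deadline of 1998-05-11, before any tolling.
The period was tolled for 245 days by the written tolling agreement (1998-04-22 to 1998-12-23), pushing the deadline to 1999-01-11.
Nothing else in the chronology tolls or restarts the period.
Delgado filed on 1999-02-26, after the 1999-01-11 deadline, so the action is time-barred.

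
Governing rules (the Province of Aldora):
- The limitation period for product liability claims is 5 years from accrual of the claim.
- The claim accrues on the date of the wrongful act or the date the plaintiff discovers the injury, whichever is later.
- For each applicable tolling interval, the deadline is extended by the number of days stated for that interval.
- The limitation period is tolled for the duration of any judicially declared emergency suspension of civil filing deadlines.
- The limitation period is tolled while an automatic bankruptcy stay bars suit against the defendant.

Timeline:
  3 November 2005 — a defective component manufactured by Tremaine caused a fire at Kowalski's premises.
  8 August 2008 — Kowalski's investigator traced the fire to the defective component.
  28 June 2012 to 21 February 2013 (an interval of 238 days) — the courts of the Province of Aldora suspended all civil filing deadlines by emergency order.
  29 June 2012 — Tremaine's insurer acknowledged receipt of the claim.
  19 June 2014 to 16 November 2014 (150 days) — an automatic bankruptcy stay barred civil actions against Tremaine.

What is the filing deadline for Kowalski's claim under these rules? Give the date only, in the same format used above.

3 April 2014

Because discovery on 8 August 2008 post-dates the 3 November 2005 act, accrual under the later-of rule falls on 8 August 2008.
5 years from 8 August 2008 is 8 August 2013.
The emergency suspension of filing deadlines from 28 June 2012 to 21 February 2013 tolled the period for 238 days, extending the deadline to 3 April 2014.
By the time the automatic bankruptcy stay began on 19 June 2014, the limitation period had already expired on 3 April 2014; that interval cannot revive it.
None of the other events listed affects the running of the period under the stated rules.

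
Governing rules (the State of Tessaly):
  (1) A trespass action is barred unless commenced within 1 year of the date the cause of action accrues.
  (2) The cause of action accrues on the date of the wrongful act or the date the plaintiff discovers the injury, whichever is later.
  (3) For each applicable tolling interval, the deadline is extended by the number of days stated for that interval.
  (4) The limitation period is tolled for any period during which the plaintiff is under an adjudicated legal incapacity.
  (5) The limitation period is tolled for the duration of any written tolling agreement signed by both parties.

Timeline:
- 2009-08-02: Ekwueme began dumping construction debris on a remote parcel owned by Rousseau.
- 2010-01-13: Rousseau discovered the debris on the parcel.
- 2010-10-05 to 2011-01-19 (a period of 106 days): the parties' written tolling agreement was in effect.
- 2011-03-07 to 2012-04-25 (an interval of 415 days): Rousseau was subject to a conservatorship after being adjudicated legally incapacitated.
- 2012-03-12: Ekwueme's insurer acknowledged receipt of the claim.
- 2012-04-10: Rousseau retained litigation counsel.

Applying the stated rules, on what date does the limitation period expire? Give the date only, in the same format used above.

2012-06-17

Because discovery on 2010-01-13 post-dates the 2009-08-02 act, accrual under the later-of rule falls on 2010-01-13.
Adding the 1 year base period to 2010-01-13 gives a deadline of 2011-01-13, before any tolling.
The period was tolled for 106 days by the written tolling agreement (2010-10-05 to 2011-01-19), pushing the deadline to 2011-04-29.
Because the plaintiff's legal incapacity ran from 2011-03-07 to 2012-04-25, the deadline is extended by 415 days to 2012-06-17.
None of the other events listed affects the running of the period under the stated rules.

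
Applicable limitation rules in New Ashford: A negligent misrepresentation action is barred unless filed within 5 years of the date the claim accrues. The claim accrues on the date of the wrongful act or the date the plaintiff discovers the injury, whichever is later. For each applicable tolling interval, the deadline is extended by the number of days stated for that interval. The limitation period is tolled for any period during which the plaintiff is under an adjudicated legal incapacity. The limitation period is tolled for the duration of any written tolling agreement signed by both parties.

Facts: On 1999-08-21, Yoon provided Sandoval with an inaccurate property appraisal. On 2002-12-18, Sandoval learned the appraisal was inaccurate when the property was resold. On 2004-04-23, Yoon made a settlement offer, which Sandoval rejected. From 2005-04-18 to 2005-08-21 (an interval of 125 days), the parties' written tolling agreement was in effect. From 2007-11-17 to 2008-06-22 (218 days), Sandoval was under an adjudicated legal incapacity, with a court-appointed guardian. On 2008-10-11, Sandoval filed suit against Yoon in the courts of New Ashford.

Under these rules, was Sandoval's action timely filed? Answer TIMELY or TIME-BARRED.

Taking the later of the act (1999-08-21) and discovery (2002-12-18), the claim accrued on 2002-12-18.
5 years from 2002-12-18 is 2007-12-18.
The written tolling agreement from 2005-04-18 to 2005-08-21 tolled the period for 125 days, extending the deadline to 2008-04-21.
The plaintiff's legal incapacity from 2007-11-17 to 2008-06-22 tolled the period for 218 days, extending the deadline to 2008-11-25.
The other events in the timeline have no effect on the limitation period under the stated rules.
The 2008-10-11 filing precedes the 2008-11-25 deadline; the claim is timely.

TIMELY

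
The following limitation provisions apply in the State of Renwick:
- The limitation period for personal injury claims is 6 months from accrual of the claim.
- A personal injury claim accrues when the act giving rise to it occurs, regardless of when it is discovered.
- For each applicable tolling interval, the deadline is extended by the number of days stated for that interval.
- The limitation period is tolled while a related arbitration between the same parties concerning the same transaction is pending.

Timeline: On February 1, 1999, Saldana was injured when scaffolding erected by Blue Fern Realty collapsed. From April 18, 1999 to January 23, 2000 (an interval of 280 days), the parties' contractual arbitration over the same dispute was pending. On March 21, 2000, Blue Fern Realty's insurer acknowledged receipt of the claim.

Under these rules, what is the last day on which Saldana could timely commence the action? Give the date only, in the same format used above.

May 7, 2000

The claim accrued on February 1, 1999, the date of the act.
6 months from February 1, 1999 is August 1, 1999.
The period was tolled for 280 days by the pending related arbitration (April 18, 1999 to January 23, 2000), pushing the deadline to May 7, 2000.
Nothing else in the chronology tolls or restarts the period.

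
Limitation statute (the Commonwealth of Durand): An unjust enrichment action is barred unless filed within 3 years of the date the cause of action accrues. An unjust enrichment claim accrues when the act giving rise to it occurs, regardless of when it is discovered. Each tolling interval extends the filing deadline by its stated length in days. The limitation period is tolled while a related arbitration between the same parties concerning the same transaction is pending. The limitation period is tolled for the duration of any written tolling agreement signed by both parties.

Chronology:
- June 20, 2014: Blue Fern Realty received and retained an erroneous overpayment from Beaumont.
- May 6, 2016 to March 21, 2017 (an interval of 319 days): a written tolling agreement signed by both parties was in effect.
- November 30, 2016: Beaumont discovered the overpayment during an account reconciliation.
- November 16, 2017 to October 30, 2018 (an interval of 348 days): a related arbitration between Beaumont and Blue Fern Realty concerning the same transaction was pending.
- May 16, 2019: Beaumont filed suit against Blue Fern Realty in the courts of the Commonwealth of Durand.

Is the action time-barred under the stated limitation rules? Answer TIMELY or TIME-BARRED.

Because the rule ties accrual to occurrence, the claim accrued on June 20, 2014, not on the November 30, 2016 discovery date.
The untolled deadline — 3 years after June 20, 2014 — is June 20, 2017.
The written tolling agreement from May 6, 2016 to March 21, 2017 tolled the period for 319 days, extending the deadline to May 5, 2018.
The period was tolled for 348 days by the pending related arbitration (November 16, 2017 to October 30, 2018), pushing the deadline to April 18, 2019.
Beaumont filed on May 16, 2019, after the April 18, 2019 deadline, so the action is time-barred.

TIME-BARRED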